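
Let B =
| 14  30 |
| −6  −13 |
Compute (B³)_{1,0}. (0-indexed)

−18

tr B = 1 and det B = −2, so the characteristic polynomial is λ² − (1)λ + (−2) with roots 2 and −1.
Eigenvectors give P = [[5, −2], [−2, 1]] with P⁻¹ = [[1, 2], [2, 5]], and B = P·diag(2, −1)·P⁻¹.
Then B³ = P·diag(8, −1)·P⁻¹ = [[40, 2], [−16, −1]] · [[1, 2], [2, 5]] = [[44, 90], [−18, −37]].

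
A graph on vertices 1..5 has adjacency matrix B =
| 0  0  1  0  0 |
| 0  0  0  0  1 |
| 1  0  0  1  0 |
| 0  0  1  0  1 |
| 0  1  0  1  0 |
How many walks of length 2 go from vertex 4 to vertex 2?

1

The number of length-2 walks from vertex 4 to vertex 2 is entry (4,2) of B², where B is the adjacency matrix.
B² = [[1, 0, 0, 1, 0], [0, 1, 0, 1, 0], [0, 0, 2, 0, 1], [1, 1, 0, 2, 0], [0, 0, 1, 0, 2]]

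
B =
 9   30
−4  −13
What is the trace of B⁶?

tr B = −4 and det B = 3, so the characteristic polynomial is λ² − (−4)λ + (3) with roots −1 and −3.
Eigenvectors give P = [[−3, −5], [1, 2]] with P⁻¹ = [[−2, −5], [1, 3]], and B = P·diag(−1, −3)·P⁻¹.
Then B⁶ = P·diag(1, 729)·P⁻¹ = [[−3, −3645], [1, 1458]] · [[−2, −5], [1, 3]] = [[−3639, −10920], [1456, 4369]].

730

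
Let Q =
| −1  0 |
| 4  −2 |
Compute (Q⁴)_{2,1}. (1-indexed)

Q² = [[1, 0], [−12, 4]]
Q³ = [[−1, 0], [28, −8]]
Q⁴ = [[1, 0], [−60, 16]]

−60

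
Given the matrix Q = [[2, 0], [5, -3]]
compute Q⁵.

[[32, 0], [275, -243]]

tr Q = -1 and det Q = -6, so the characteristic polynomial is λ² − (-1)λ + (-6) with roots 2 and -3.
Eigenvectors give P = [[1, 0], [1, -1]] with P⁻¹ = [[1, 0], [1, -1]], and Q = P·diag(2, -3)·P⁻¹.
Then Q⁵ = P·diag(32, -243)·P⁻¹ = [[32, 0], [32, 243]] · [[1, 0], [1, -1]] = [[32, 0], [275, -243]].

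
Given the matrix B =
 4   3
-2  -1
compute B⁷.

tr B = 3 and det B = 2, so the characteristic polynomial is λ² − (3)λ + (2) with roots 2 and 1.
Eigenvectors give P = [[3, -1], [-2, 1]] with P⁻¹ = [[1, 1], [2, 3]], and B = P·diag(2, 1)·P⁻¹.
Then B⁷ = P·diag(128, 1)·P⁻¹ = [[384, -1], [-256, 1]] · [[1, 1], [2, 3]] = [[382, 381], [-254, -253]].

[[382, 381], [-254, -253]]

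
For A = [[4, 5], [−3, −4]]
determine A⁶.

[[1, 0], [0, 1]]

A² = I (check: tr A = 0 and det A = −1), so A⁶ = I since 6 is even.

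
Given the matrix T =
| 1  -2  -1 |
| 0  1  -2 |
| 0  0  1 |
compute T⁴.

[[1, -8, 20], [0, 1, -8], [0, 0, 1]]

T = I + N where N = [[0, -2, -1], [0, 0, -2], [0, 0, 0]] is strictly upper-triangular, so N³ = 0.
(I + N)⁴ = I + 4·N + 6·N² = [[1, -8, 20], [0, 1, -8], [0, 0, 1]].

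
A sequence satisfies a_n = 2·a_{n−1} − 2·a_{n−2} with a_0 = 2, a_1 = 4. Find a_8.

32

With companion matrix B = [[2, −2], [1, 0]], [a_n, a_{n−1}]ᵀ = B·[a_{n−1}, a_{n−2}]ᵀ, so [a_8, a_7]ᵀ = B^7·[a_1, a_0]ᵀ.
B^7 = [[0, 16], [−8, 16]], giving [a_8, a_7]ᵀ = [[32], [0]].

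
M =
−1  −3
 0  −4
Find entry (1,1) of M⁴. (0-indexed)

256

M² = [[1, 15], [0, 16]]
M³ = [[−1, −63], [0, −64]]
M⁴ = [[1, 255], [0, 256]]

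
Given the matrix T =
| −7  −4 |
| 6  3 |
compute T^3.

tr T = −4 and det T = 3, so the characteristic polynomial is λ² − (−4)λ + (3) with roots −1 and −3.
Eigenvectors give P = [[2, 1], [−3, −1]] with P⁻¹ = [[−1, −1], [3, 2]], and T = P·diag(−1, −3)·P⁻¹.
Then T^3 = P·diag(−1, −27)·P⁻¹ = [[−2, −27], [3, 27]] · [[−1, −1], [3, 2]] = [[−79, −52], [78, 51]].

[[−79, −52], [78, 51]]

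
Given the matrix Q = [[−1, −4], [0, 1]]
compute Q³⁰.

[[1, 0], [0, 1]]

Q² = I (check: tr Q = 0 and det Q = −1), so Q³⁰ = I since 30 is even.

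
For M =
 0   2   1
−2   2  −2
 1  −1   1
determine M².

[[−3, 3, −3], [−6, 2, −8], [3, −1, 4]]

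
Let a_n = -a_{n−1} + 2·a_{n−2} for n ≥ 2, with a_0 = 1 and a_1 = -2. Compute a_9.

-512

With companion matrix C = [[-1, 2], [1, 0]], [a_n, a_{n−1}]ᵀ = C·[a_{n−1}, a_{n−2}]ᵀ, so [a_9, a_8]ᵀ = C^8·[a_1, a_0]ᵀ.
C^8 = [[171, -170], [-85, 86]], giving [a_9, a_8]ᵀ = [[-512], [256]].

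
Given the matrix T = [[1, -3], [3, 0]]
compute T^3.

[[-17, 24], [-24, -9]]

T^2 = [[-8, -3], [3, -9]]
T^3 = [[-17, 24], [-24, -9]]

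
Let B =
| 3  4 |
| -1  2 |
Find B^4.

B^2 = [[5, 20], [-5, 0]]
B^3 = [[-5, 60], [-15, -20]]
B^4 = [[-75, 100], [-25, -100]]

[[-75, 100], [-25, -100]]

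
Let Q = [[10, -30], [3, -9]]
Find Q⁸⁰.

[[10, -30], [3, -9]]

Q² = Q (a projection; rank 1, trace 1), so Q⁸⁰ = Q.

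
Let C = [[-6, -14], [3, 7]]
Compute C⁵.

[[-6, -14], [3, 7]]

C² = C (a projection; rank 1, trace 1), so C⁵ = C.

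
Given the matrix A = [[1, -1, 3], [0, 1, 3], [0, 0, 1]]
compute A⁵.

A = I + N where N = [[0, -1, 3], [0, 0, 3], [0, 0, 0]] is strictly upper-triangular, so N³ = 0.
(I + N)⁵ = I + 5·N + 10·N² = [[1, -5, -15], [0, 1, 15], [0, 0, 1]].

[[1, -5, -15], [0, 1, 15], [0, 0, 1]]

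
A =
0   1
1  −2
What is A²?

[[1, −2], [−2, 5]]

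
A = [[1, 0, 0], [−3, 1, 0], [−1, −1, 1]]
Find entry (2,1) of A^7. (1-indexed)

A = I + N where N = [[0, 0, 0], [−3, 0, 0], [−1, −1, 0]] is strictly lower-triangular, so N^3 = 0.
(I + N)^7 = I + 7·N + 21·N^2 = [[1, 0, 0], [−21, 1, 0], [56, −7, 1]].

−21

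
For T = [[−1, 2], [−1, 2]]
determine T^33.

[[−1, 2], [−1, 2]]

T² = T (a projection; rank 1, trace 1), so T^33 = T.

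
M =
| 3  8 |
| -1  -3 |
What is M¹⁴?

M² = I (check: tr M = 0 and det M = -1), so M¹⁴ = I since 14 is even.

[[1, 0], [0, 1]]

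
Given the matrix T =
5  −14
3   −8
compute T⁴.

tr T = −3 and det T = 2, so the characteristic polynomial is λ² − (−3)λ + (2) with roots −1 and −2.
Eigenvectors give P = [[7, 2], [3, 1]] with P⁻¹ = [[1, −2], [−3, 7]], and T = P·diag(−1, −2)·P⁻¹.
Then T⁴ = P·diag(1, 16)·P⁻¹ = [[7, 32], [3, 16]] · [[1, −2], [−3, 7]] = [[−89, 210], [−45, 106]].

[[−89, 210], [−45, 106]]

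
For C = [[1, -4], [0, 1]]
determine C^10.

[[1, -40], [0, 1]]

C = I + N where N = [[0, -4], [0, 0]] is strictly upper-triangular, so N^2 = 0.
(I + N)^10 = I + 10·N = [[1, -40], [0, 1]].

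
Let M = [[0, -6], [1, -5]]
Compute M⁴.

[[-114, 390], [-65, 211]]

tr M = -5 and det M = 6, so the characteristic polynomial is λ² − (-5)λ + (6) with roots -3 and -2.
Eigenvectors give P = [[2, 3], [1, 1]] with P⁻¹ = [[-1, 3], [1, -2]], and M = P·diag(-3, -2)·P⁻¹.
Then M⁴ = P·diag(81, 16)·P⁻¹ = [[162, 48], [81, 16]] · [[-1, 3], [1, -2]] = [[-114, 390], [-65, 211]].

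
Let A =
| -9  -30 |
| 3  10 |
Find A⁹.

[[-9, -30], [3, 10]]

A² = A (a projection; rank 1, trace 1), so A⁹ = A.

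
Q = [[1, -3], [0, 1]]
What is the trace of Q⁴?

2

Q = I + N where N = [[0, -3], [0, 0]] is strictly upper-triangular, so N² = 0.
(I + N)⁴ = I + 4·N = [[1, -12], [0, 1]].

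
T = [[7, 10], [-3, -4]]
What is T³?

tr T = 3 and det T = 2, so the characteristic polynomial is λ² − (3)λ + (2) with roots 2 and 1.
Eigenvectors give P = [[-2, -5], [1, 3]] with P⁻¹ = [[-3, -5], [1, 2]], and T = P·diag(2, 1)·P⁻¹.
Then T³ = P·diag(8, 1)·P⁻¹ = [[-16, -5], [8, 3]] · [[-3, -5], [1, 2]] = [[43, 70], [-21, -34]].

[[43, 70], [-21, -34]]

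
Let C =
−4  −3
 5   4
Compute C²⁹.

C² = I (check: tr C = 0 and det C = −1), so C²⁹ = C since 29 is odd.

[[−4, −3], [5, 4]]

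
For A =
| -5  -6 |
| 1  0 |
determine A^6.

[[2059, 3990], [-665, -1266]]

tr A = -5 and det A = 6, so the characteristic polynomial is λ² − (-5)λ + (6) with roots -2 and -3.
Eigenvectors give P = [[-2, -3], [1, 1]] with P⁻¹ = [[1, 3], [-1, -2]], and A = P·diag(-2, -3)·P⁻¹.
Then A^6 = P·diag(64, 729)·P⁻¹ = [[-128, -2187], [64, 729]] · [[1, 3], [-1, -2]] = [[2059, 3990], [-665, -1266]].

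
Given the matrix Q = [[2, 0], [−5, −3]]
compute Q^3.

tr Q = −1 and det Q = −6, so the characteristic polynomial is λ² − (−1)λ + (−6) with roots 2 and −3.
Eigenvectors give P = [[−1, 0], [1, 1]] with P⁻¹ = [[−1, 0], [1, 1]], and Q = P·diag(2, −3)·P⁻¹.
Then Q^3 = P·diag(8, −27)·P⁻¹ = [[−8, 0], [8, −27]] · [[−1, 0], [1, 1]] = [[8, 0], [−35, −27]].

[[8, 0], [−35, −27]]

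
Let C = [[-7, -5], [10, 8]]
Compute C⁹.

[[-20707, -20195], [40390, 39878]]

tr C = 1 and det C = -6, so the characteristic polynomial is λ² − (1)λ + (-6) with roots 3 and -2.
Eigenvectors give P = [[-1, -1], [2, 1]] with P⁻¹ = [[1, 1], [-2, -1]], and C = P·diag(3, -2)·P⁻¹.
Then C⁹ = P·diag(19683, -512)·P⁻¹ = [[-19683, 512], [39366, -512]] · [[1, 1], [-2, -1]] = [[-20707, -20195], [40390, 39878]].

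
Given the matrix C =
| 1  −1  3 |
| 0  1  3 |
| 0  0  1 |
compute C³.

C = I + N where N = [[0, −1, 3], [0, 0, 3], [0, 0, 0]] is strictly upper-triangular, so N³ = 0.
(I + N)³ = I + 3·N + 3·N² = [[1, −3, 0], [0, 1, 9], [0, 0, 1]].

[[1, −3, 0], [0, 1, 9], [0, 0, 1]]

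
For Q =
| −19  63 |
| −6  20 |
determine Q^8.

[[−1529, 5355], [−510, 1786]]

tr Q = 1 and det Q = −2, so the characteristic polynomial is λ² − (1)λ + (−2) with roots 2 and −1.
Eigenvectors give P = [[−3, −7], [−1, −2]] with P⁻¹ = [[2, −7], [−1, 3]], and Q = P·diag(2, −1)·P⁻¹.
Then Q^8 = P·diag(256, 1)·P⁻¹ = [[−768, −7], [−256, −2]] · [[2, −7], [−1, 3]] = [[−1529, 5355], [−510, 1786]].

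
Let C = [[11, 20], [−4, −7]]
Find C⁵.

tr C = 4 and det C = 3, so the characteristic polynomial is λ² − (4)λ + (3) with roots 3 and 1.
Eigenvectors give P = [[5, −2], [−2, 1]] with P⁻¹ = [[1, 2], [2, 5]], and C = P·diag(3, 1)·P⁻¹.
Then C⁵ = P·diag(243, 1)·P⁻¹ = [[1215, −2], [−486, 1]] · [[1, 2], [2, 5]] = [[1211, 2420], [−484, −967]].

[[1211, 2420], [−484, −967]]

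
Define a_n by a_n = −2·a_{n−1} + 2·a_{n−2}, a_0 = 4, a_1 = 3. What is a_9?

176

With companion matrix B = [[−2, 2], [1, 0]], [a_n, a_{n−1}]ᵀ = B·[a_{n−1}, a_{n−2}]ᵀ, so [a_9, a_8]ᵀ = B⁸·[a_1, a_0]ᵀ.
B⁸ = [[2448, −1792], [−896, 656]], giving [a_9, a_8]ᵀ = [[176], [−64]].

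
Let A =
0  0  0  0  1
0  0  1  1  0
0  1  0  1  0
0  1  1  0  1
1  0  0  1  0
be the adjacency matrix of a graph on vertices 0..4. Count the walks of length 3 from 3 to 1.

The number of length-3 walks from vertex 3 to vertex 1 is entry (3,1) of A^3, where A is the adjacency matrix.
A^2 = [[1, 0, 0, 1, 0], [0, 2, 1, 1, 1], [0, 1, 2, 1, 1], [1, 1, 1, 3, 0], [0, 1, 1, 0, 2]]
A^3 = [[0, 1, 1, 0, 2], [1, 2, 3, 4, 1], [1, 3, 2, 4, 1], [0, 4, 4, 2, 4], [2, 1, 1, 4, 0]]

4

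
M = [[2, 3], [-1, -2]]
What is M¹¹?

[[2, 3], [-1, -2]]

M² = I (check: tr M = 0 and det M = -1), so M¹¹ = M since 11 is odd.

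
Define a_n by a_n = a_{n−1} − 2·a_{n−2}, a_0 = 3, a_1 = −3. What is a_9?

With companion matrix T = [[1, −2], [1, 0]], [a_n, a_{n−1}]ᵀ = T·[a_{n−1}, a_{n−2}]ᵀ, so [a_9, a_8]ᵀ = T⁸·[a_1, a_0]ᵀ.
T⁸ = [[−17, 6], [−3, −14]], giving [a_9, a_8]ᵀ = [[69], [−33]].

69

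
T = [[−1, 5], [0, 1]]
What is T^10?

T² = I (check: tr T = 0 and det T = −1), so T^10 = I since 10 is even.

[[1, 0], [0, 1]]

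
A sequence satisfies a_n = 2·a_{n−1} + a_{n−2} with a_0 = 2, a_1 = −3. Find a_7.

With companion matrix C = [[2, 1], [1, 0]], [a_n, a_{n−1}]ᵀ = C·[a_{n−1}, a_{n−2}]ᵀ, so [a_7, a_6]ᵀ = C⁶·[a_1, a_0]ᵀ.
C⁶ = [[169, 70], [70, 29]], giving [a_7, a_6]ᵀ = [[−367], [−152]].

−367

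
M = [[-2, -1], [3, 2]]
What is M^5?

[[-2, -1], [3, 2]]

M² = I (check: tr M = 0 and det M = -1), so M^5 = M since 5 is odd.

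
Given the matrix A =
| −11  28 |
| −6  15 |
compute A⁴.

[[−479, 1120], [−240, 561]]

tr A = 4 and det A = 3, so the characteristic polynomial is λ² − (4)λ + (3) with roots 3 and 1.
Eigenvectors give P = [[2, −7], [1, −3]] with P⁻¹ = [[−3, 7], [−1, 2]], and A = P·diag(3, 1)·P⁻¹.
Then A⁴ = P·diag(81, 1)·P⁻¹ = [[162, −7], [81, −3]] · [[−3, 7], [−1, 2]] = [[−479, 1120], [−240, 561]].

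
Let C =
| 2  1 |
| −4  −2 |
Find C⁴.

[[0, 0], [0, 0]]

C² = [[0, 0], [0, 0]]
C³ = [[0, 0], [0, 0]]
C⁴ = [[0, 0], [0, 0]]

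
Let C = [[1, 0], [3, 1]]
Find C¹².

C = I + N where N = [[0, 0], [3, 0]] is strictly lower-triangular, so N² = 0.
(I + N)¹² = I + 12·N = [[1, 0], [36, 1]].

[[1, 0], [36, 1]]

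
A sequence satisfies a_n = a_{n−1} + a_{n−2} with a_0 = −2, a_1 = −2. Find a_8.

−68

With companion matrix T = [[1, 1], [1, 0]], [a_n, a_{n−1}]ᵀ = T·[a_{n−1}, a_{n−2}]ᵀ, so [a_8, a_7]ᵀ = T⁷·[a_1, a_0]ᵀ.
T⁷ = [[21, 13], [13, 8]], giving [a_8, a_7]ᵀ = [[−68], [−42]].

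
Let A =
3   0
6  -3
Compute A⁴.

[[81, 0], [0, 81]]

tr A = 0 and det A = -9, so the characteristic polynomial is λ² − (0)λ + (-9) with roots -3 and 3.
Eigenvectors give P = [[0, 1], [1, 1]] with P⁻¹ = [[-1, 1], [1, 0]], and A = P·diag(-3, 3)·P⁻¹.
Then A⁴ = P·diag(81, 81)·P⁻¹ = [[0, 81], [81, 81]] · [[-1, 1], [1, 0]] = [[81, 0], [0, 81]].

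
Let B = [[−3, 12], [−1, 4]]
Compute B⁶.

B² = B (a projection; rank 1, trace 1), so B⁶ = B.

[[−3, 12], [−1, 4]]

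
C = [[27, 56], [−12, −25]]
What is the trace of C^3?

tr C = 2 and det C = −3, so the characteristic polynomial is λ² − (2)λ + (−3) with roots −1 and 3.
Eigenvectors give P = [[2, 7], [−1, −3]] with P⁻¹ = [[−3, −7], [1, 2]], and C = P·diag(−1, 3)·P⁻¹.
Then C^3 = P·diag(−1, 27)·P⁻¹ = [[−2, 189], [1, −81]] · [[−3, −7], [1, 2]] = [[195, 392], [−84, −169]].

26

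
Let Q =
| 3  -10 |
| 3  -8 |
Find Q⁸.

[[-31269, 63050], [-18915, 38086]]

tr Q = -5 and det Q = 6, so the characteristic polynomial is λ² − (-5)λ + (6) with roots -2 and -3.
Eigenvectors give P = [[2, -5], [1, -3]] with P⁻¹ = [[3, -5], [1, -2]], and Q = P·diag(-2, -3)·P⁻¹.
Then Q⁸ = P·diag(256, 6561)·P⁻¹ = [[512, -32805], [256, -19683]] · [[3, -5], [1, -2]] = [[-31269, 63050], [-18915, 38086]].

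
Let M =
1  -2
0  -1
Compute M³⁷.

[[1, -2], [0, -1]]

M² = I (check: tr M = 0 and det M = -1), so M³⁷ = M since 37 is odd.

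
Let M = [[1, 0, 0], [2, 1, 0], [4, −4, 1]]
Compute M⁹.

[[1, 0, 0], [18, 1, 0], [−252, −36, 1]]

M = I + N where N = [[0, 0, 0], [2, 0, 0], [4, −4, 0]] is strictly lower-triangular, so N³ = 0.
(I + N)⁹ = I + 9·N + 36·N² = [[1, 0, 0], [18, 1, 0], [−252, −36, 1]].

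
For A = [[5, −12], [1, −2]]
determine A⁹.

tr A = 3 and det A = 2, so the characteristic polynomial is λ² − (3)λ + (2) with roots 1 and 2.
Eigenvectors give P = [[3, 4], [1, 1]] with P⁻¹ = [[−1, 4], [1, −3]], and A = P·diag(1, 2)·P⁻¹.
Then A⁹ = P·diag(1, 512)·P⁻¹ = [[3, 2048], [1, 512]] · [[−1, 4], [1, −3]] = [[2045, −6132], [511, −1532]].

[[2045, −6132], [511, −1532]]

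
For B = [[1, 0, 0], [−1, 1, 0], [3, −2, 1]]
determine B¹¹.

[[1, 0, 0], [−11, 1, 0], [143, −22, 1]]

B = I + N where N = [[0, 0, 0], [−1, 0, 0], [3, −2, 0]] is strictly lower-triangular, so N³ = 0.
(I + N)¹¹ = I + 11·N + 55·N² = [[1, 0, 0], [−11, 1, 0], [143, −22, 1]].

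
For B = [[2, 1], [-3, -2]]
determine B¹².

[[1, 0], [0, 1]]

B² = I (check: tr B = 0 and det B = -1), so B¹² = I since 12 is even.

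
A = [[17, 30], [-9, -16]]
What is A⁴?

tr A = 1 and det A = -2, so the characteristic polynomial is λ² − (1)λ + (-2) with roots -1 and 2.
Eigenvectors give P = [[-5, -2], [3, 1]] with P⁻¹ = [[1, 2], [-3, -5]], and A = P·diag(-1, 2)·P⁻¹.
Then A⁴ = P·diag(1, 16)·P⁻¹ = [[-5, -32], [3, 16]] · [[1, 2], [-3, -5]] = [[91, 150], [-45, -74]].

[[91, 150], [-45, -74]]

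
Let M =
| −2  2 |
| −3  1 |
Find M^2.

[[−2, −2], [3, −5]]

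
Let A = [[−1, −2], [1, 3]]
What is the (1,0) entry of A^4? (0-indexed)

A^2 = [[−1, −4], [2, 7]]
A^3 = [[−3, −10], [5, 17]]
A^4 = [[−7, −24], [12, 41]]

12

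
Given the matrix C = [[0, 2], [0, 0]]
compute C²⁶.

C is strictly triangular, hence nilpotent: C² = 0, so C²⁶ = 0.

[[0, 0], [0, 0]]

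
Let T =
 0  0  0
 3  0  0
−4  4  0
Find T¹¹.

T is strictly triangular, hence nilpotent: T³ = 0, so T¹¹ = 0.

[[0, 0, 0], [0, 0, 0], [0, 0, 0]]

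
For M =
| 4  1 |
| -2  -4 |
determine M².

[[14, 0], [0, 14]]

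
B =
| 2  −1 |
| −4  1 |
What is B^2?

[[8, −3], [−12, 5]]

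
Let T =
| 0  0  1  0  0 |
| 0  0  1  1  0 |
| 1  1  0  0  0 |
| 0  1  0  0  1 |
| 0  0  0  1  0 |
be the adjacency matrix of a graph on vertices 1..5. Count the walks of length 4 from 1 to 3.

The number of length-4 walks from vertex 1 to vertex 3 is entry (1,3) of T^4, where T is the adjacency matrix.
T^2 = [[1, 1, 0, 0, 0], [1, 2, 0, 0, 1], [0, 0, 2, 1, 0], [0, 0, 1, 2, 0], [0, 1, 0, 0, 1]]
T^3 = [[0, 0, 2, 1, 0], [0, 0, 3, 3, 0], [2, 3, 0, 0, 1], [1, 3, 0, 0, 2], [0, 0, 1, 2, 0]]
T^4 = [[2, 3, 0, 0, 1], [3, 6, 0, 0, 3], [0, 0, 5, 4, 0], [0, 0, 4, 5, 0], [1, 3, 0, 0, 2]]

0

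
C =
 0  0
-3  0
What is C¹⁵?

C is strictly triangular, hence nilpotent: C² = 0, so C¹⁵ = 0.

[[0, 0], [0, 0]]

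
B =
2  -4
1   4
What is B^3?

B^2 = [[0, -24], [6, 12]]
B^3 = [[-24, -96], [24, 24]]

[[-24, -96], [24, 24]]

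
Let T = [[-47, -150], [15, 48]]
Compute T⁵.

[[-2507, -8250], [825, 2718]]

tr T = 1 and det T = -6, so the characteristic polynomial is λ² − (1)λ + (-6) with roots -2 and 3.
Eigenvectors give P = [[10, -3], [-3, 1]] with P⁻¹ = [[1, 3], [3, 10]], and T = P·diag(-2, 3)·P⁻¹.
Then T⁵ = P·diag(-32, 243)·P⁻¹ = [[-320, -729], [96, 243]] · [[1, 3], [3, 10]] = [[-2507, -8250], [825, 2718]].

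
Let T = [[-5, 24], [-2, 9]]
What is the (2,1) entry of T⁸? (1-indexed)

-6560

tr T = 4 and det T = 3, so the characteristic polynomial is λ² − (4)λ + (3) with roots 1 and 3.
Eigenvectors give P = [[4, 3], [1, 1]] with P⁻¹ = [[1, -3], [-1, 4]], and T = P·diag(1, 3)·P⁻¹.
Then T⁸ = P·diag(1, 6561)·P⁻¹ = [[4, 19683], [1, 6561]] · [[1, -3], [-1, 4]] = [[-19679, 78720], [-6560, 26241]].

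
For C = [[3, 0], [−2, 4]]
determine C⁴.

C² = [[9, 0], [−14, 16]]
C³ = [[27, 0], [−74, 64]]
C⁴ = [[81, 0], [−350, 256]]

[[81, 0], [−350, 256]]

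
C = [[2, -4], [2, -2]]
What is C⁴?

[[16, 0], [0, 16]]

C² = [[-4, 0], [0, -4]]
C³ = [[-8, 16], [-8, 8]]
C⁴ = [[16, 0], [0, 16]]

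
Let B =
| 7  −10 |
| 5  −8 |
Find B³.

tr B = −1 and det B = −6, so the characteristic polynomial is λ² − (−1)λ + (−6) with roots −3 and 2.
Eigenvectors give P = [[1, −2], [1, −1]] with P⁻¹ = [[−1, 2], [−1, 1]], and B = P·diag(−3, 2)·P⁻¹.
Then B³ = P·diag(−27, 8)·P⁻¹ = [[−27, −16], [−27, −8]] · [[−1, 2], [−1, 1]] = [[43, −70], [35, −62]].

[[43, −70], [35, −62]]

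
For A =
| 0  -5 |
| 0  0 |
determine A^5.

[[0, 0], [0, 0]]

A is strictly triangular, hence nilpotent: A^2 = 0, so A^5 = 0.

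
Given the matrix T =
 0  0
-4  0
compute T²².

[[0, 0], [0, 0]]

T is strictly triangular, hence nilpotent: T² = 0, so T²² = 0.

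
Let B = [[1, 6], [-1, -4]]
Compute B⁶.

tr B = -3 and det B = 2, so the characteristic polynomial is λ² − (-3)λ + (2) with roots -2 and -1.
Eigenvectors give P = [[-2, -3], [1, 1]] with P⁻¹ = [[1, 3], [-1, -2]], and B = P·diag(-2, -1)·P⁻¹.
Then B⁶ = P·diag(64, 1)·P⁻¹ = [[-128, -3], [64, 1]] · [[1, 3], [-1, -2]] = [[-125, -378], [63, 190]].

[[-125, -378], [63, 190]]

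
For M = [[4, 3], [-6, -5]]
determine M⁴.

[[-14, -15], [30, 31]]

tr M = -1 and det M = -2, so the characteristic polynomial is λ² − (-1)λ + (-2) with roots -2 and 1.
Eigenvectors give P = [[-1, -1], [2, 1]] with P⁻¹ = [[1, 1], [-2, -1]], and M = P·diag(-2, 1)·P⁻¹.
Then M⁴ = P·diag(16, 1)·P⁻¹ = [[-16, -1], [32, 1]] · [[1, 1], [-2, -1]] = [[-14, -15], [30, 31]].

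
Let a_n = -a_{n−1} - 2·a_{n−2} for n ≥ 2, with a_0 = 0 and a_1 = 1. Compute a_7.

7

With companion matrix A = [[-1, -2], [1, 0]], [a_n, a_{n−1}]ᵀ = A·[a_{n−1}, a_{n−2}]ᵀ, so [a_7, a_6]ᵀ = A^6·[a_1, a_0]ᵀ.
A^6 = [[7, 10], [-5, 2]], giving [a_7, a_6]ᵀ = [[7], [-5]].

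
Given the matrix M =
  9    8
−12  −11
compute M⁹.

tr M = −2 and det M = −3, so the characteristic polynomial is λ² − (−2)λ + (−3) with roots −3 and 1.
Eigenvectors give P = [[−2, −1], [3, 1]] with P⁻¹ = [[1, 1], [−3, −2]], and M = P·diag(−3, 1)·P⁻¹.
Then M⁹ = P·diag(−19683, 1)·P⁻¹ = [[39366, −1], [−59049, 1]] · [[1, 1], [−3, −2]] = [[39369, 39368], [−59052, −59051]].

[[39369, 39368], [−59052, −59051]]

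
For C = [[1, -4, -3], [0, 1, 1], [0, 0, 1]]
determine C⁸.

[[1, -32, -136], [0, 1, 8], [0, 0, 1]]

C = I + N where N = [[0, -4, -3], [0, 0, 1], [0, 0, 0]] is strictly upper-triangular, so N³ = 0.
(I + N)⁸ = I + 8·N + 28·N² = [[1, -32, -136], [0, 1, 8], [0, 0, 1]].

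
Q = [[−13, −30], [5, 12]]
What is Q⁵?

tr Q = −1 and det Q = −6, so the characteristic polynomial is λ² − (−1)λ + (−6) with roots 2 and −3.
Eigenvectors give P = [[−2, −3], [1, 1]] with P⁻¹ = [[1, 3], [−1, −2]], and Q = P·diag(2, −3)·P⁻¹.
Then Q⁵ = P·diag(32, −243)·P⁻¹ = [[−64, 729], [32, −243]] · [[1, 3], [−1, −2]] = [[−793, −1650], [275, 582]].

[[−793, −1650], [275, 582]]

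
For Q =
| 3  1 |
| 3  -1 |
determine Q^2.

[[12, 2], [6, 4]]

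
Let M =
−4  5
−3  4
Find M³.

[[−4, 5], [−3, 4]]

M² = I (check: tr M = 0 and det M = −1), so M³ = M since 3 is odd.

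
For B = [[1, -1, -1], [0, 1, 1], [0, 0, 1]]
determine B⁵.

B = I + N where N = [[0, -1, -1], [0, 0, 1], [0, 0, 0]] is strictly upper-triangular, so N³ = 0.
(I + N)⁵ = I + 5·N + 10·N² = [[1, -5, -15], [0, 1, 5], [0, 0, 1]].

[[1, -5, -15], [0, 1, 5], [0, 0, 1]]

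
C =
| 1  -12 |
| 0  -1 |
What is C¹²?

[[1, 0], [0, 1]]

C² = I (check: tr C = 0 and det C = -1), so C¹² = I since 12 is even.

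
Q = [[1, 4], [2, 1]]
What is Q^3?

Q^2 = [[9, 8], [4, 9]]
Q^3 = [[25, 44], [22, 25]]

[[25, 44], [22, 25]]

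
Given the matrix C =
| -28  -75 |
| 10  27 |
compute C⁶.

[[4054, 9975], [-1330, -3261]]

tr C = -1 and det C = -6, so the characteristic polynomial is λ² − (-1)λ + (-6) with roots -3 and 2.
Eigenvectors give P = [[-3, -5], [1, 2]] with P⁻¹ = [[-2, -5], [1, 3]], and C = P·diag(-3, 2)·P⁻¹.
Then C⁶ = P·diag(729, 64)·P⁻¹ = [[-2187, -320], [729, 128]] · [[-2, -5], [1, 3]] = [[4054, 9975], [-1330, -3261]].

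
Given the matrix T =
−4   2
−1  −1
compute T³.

T² = [[14, −10], [5, −1]]
T³ = [[−46, 38], [−19, 11]]

[[−46, 38], [−19, 11]]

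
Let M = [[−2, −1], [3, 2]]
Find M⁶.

M² = I (check: tr M = 0 and det M = −1), so M⁶ = I since 6 is even.

[[1, 0], [0, 1]]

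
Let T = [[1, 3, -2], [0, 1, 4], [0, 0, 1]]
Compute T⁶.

[[1, 18, 168], [0, 1, 24], [0, 0, 1]]

T = I + N where N = [[0, 3, -2], [0, 0, 4], [0, 0, 0]] is strictly upper-triangular, so N³ = 0.
(I + N)⁶ = I + 6·N + 15·N² = [[1, 18, 168], [0, 1, 24], [0, 0, 1]].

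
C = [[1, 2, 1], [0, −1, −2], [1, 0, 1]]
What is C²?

[[2, 0, −2], [−2, 1, 0], [2, 2, 2]]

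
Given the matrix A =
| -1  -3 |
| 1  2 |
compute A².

[[-2, -3], [1, 1]]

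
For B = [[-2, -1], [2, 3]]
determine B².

[[2, -1], [2, 7]]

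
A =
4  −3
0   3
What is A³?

A² = [[16, −21], [0, 9]]
A³ = [[64, −111], [0, 27]]

[[64, −111], [0, 27]]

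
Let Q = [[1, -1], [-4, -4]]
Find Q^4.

Q^2 = [[5, 3], [12, 20]]
Q^3 = [[-7, -17], [-68, -92]]
Q^4 = [[61, 75], [300, 436]]

[[61, 75], [300, 436]]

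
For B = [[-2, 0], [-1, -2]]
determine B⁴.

[[16, 0], [32, 16]]

B² = [[4, 0], [4, 4]]
B³ = [[-8, 0], [-12, -8]]
B⁴ = [[16, 0], [32, 16]]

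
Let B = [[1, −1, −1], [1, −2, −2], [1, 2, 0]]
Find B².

[[−1, −1, 1], [−3, −1, 3], [3, −5, −5]]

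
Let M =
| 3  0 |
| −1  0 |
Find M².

[[9, 0], [−3, 0]]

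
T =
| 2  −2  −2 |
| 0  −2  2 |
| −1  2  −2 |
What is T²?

[[6, −4, −4], [−2, 8, −8], [0, −6, 10]]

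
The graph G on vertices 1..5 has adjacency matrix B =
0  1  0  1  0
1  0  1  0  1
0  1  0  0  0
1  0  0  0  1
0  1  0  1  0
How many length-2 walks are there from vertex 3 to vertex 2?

The number of length-2 walks from vertex 3 to vertex 2 is entry (3,2) of B², where B is the adjacency matrix.
B² = [[2, 0, 1, 0, 2], [0, 3, 0, 2, 0], [1, 0, 1, 0, 1], [0, 2, 0, 2, 0], [2, 0, 1, 0, 2]]

0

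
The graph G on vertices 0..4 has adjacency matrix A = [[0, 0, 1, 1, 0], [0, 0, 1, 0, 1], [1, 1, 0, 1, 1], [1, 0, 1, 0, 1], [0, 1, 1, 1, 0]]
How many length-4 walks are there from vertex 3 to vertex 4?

14

The number of length-4 walks from vertex 3 to vertex 4 is entry (3,4) of A⁴, where A is the adjacency matrix.
A² = [[2, 1, 1, 1, 2], [1, 2, 1, 2, 1], [1, 1, 4, 2, 2], [1, 2, 2, 3, 1], [2, 1, 2, 1, 3]]
A³ = [[2, 3, 6, 5, 3], [3, 2, 6, 3, 5], [6, 6, 6, 7, 7], [5, 3, 7, 4, 7], [3, 5, 7, 7, 4]]
A⁴ = [[11, 9, 13, 11, 14], [9, 11, 13, 14, 11], [13, 13, 26, 19, 19], [11, 14, 19, 19, 14], [14, 11, 19, 14, 19]]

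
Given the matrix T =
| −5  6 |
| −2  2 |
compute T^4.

tr T = −3 and det T = 2, so the characteristic polynomial is λ² − (−3)λ + (2) with roots −2 and −1.
Eigenvectors give P = [[2, −3], [1, −2]] with P⁻¹ = [[2, −3], [1, −2]], and T = P·diag(−2, −1)·P⁻¹.
Then T^4 = P·diag(16, 1)·P⁻¹ = [[32, −3], [16, −2]] · [[2, −3], [1, −2]] = [[61, −90], [30, −44]].

[[61, −90], [30, −44]]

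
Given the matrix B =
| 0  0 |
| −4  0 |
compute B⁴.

B is strictly triangular, hence nilpotent: B² = 0, so B⁴ = 0.

[[0, 0], [0, 0]]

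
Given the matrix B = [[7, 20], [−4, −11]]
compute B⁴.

tr B = −4 and det B = 3, so the characteristic polynomial is λ² − (−4)λ + (3) with roots −3 and −1.
Eigenvectors give P = [[−2, 5], [1, −2]] with P⁻¹ = [[2, 5], [1, 2]], and B = P·diag(−3, −1)·P⁻¹.
Then B⁴ = P·diag(81, 1)·P⁻¹ = [[−162, 5], [81, −2]] · [[2, 5], [1, 2]] = [[−319, −800], [160, 401]].

[[−319, −800], [160, 401]]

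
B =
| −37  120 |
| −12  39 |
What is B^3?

tr B = 2 and det B = −3, so the characteristic polynomial is λ² − (2)λ + (−3) with roots −1 and 3.
Eigenvectors give P = [[10, −3], [3, −1]] with P⁻¹ = [[1, −3], [3, −10]], and B = P·diag(−1, 3)·P⁻¹.
Then B^3 = P·diag(−1, 27)·P⁻¹ = [[−10, −81], [−3, −27]] · [[1, −3], [3, −10]] = [[−253, 840], [−84, 279]].

[[−253, 840], [−84, 279]]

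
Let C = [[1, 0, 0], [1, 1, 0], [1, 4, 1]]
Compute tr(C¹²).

3

C = I + N where N = [[0, 0, 0], [1, 0, 0], [1, 4, 0]] is strictly lower-triangular, so N³ = 0.
(I + N)¹² = I + 12·N + 66·N² = [[1, 0, 0], [12, 1, 0], [276, 48, 1]].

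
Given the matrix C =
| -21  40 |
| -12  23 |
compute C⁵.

tr C = 2 and det C = -3, so the characteristic polynomial is λ² − (2)λ + (-3) with roots 3 and -1.
Eigenvectors give P = [[-5, -2], [-3, -1]] with P⁻¹ = [[1, -2], [-3, 5]], and C = P·diag(3, -1)·P⁻¹.
Then C⁵ = P·diag(243, -1)·P⁻¹ = [[-1215, 2], [-729, 1]] · [[1, -2], [-3, 5]] = [[-1221, 2440], [-732, 1463]].

[[-1221, 2440], [-732, 1463]]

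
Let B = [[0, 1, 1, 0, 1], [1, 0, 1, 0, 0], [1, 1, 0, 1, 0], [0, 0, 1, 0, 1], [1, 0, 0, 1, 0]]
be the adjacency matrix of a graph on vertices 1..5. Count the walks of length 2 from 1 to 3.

1

The number of length-2 walks from vertex 1 to vertex 3 is entry (1,3) of B², where B is the adjacency matrix.
B² = [[3, 1, 1, 2, 0], [1, 2, 1, 1, 1], [1, 1, 3, 0, 2], [2, 1, 0, 2, 0], [0, 1, 2, 0, 2]]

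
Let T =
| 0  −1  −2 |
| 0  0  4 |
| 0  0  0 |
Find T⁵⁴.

T is strictly triangular, hence nilpotent: T³ = 0, so T⁵⁴ = 0.

[[0, 0, 0], [0, 0, 0], [0, 0, 0]]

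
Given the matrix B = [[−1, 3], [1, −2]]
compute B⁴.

B² = [[4, −9], [−3, 7]]
B³ = [[−13, 30], [10, −23]]
B⁴ = [[43, −99], [−33, 76]]

[[43, −99], [−33, 76]]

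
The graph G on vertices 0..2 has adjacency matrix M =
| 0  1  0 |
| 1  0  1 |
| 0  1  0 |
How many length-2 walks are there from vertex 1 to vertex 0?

The number of length-2 walks from vertex 1 to vertex 0 is entry (1,0) of M², where M is the adjacency matrix.
M² = [[1, 0, 1], [0, 2, 0], [1, 0, 1]]

0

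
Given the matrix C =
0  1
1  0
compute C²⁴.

C² = I (check: tr C = 0 and det C = −1), so C²⁴ = I since 24 is even.

[[1, 0], [0, 1]]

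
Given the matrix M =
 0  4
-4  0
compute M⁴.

[[256, 0], [0, 256]]

M² = [[-16, 0], [0, -16]]
M³ = [[0, -64], [64, 0]]
M⁴ = [[256, 0], [0, 256]]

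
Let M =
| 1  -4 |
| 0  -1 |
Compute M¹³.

M² = I (check: tr M = 0 and det M = -1), so M¹³ = M since 13 is odd.

[[1, -4], [0, -1]]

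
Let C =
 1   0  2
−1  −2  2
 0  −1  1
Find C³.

C² = [[1, −2, 4], [1, 2, −4], [1, 1, −1]]
C³ = [[3, 0, 2], [−1, 0, 2], [0, −1, 3]]

[[3, 0, 2], [−1, 0, 2], [0, −1, 3]]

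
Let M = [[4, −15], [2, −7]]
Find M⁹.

[[2554, −7665], [1022, −3067]]

tr M = −3 and det M = 2, so the characteristic polynomial is λ² − (−3)λ + (2) with roots −2 and −1.
Eigenvectors give P = [[−5, 3], [−2, 1]] with P⁻¹ = [[1, −3], [2, −5]], and M = P·diag(−2, −1)·P⁻¹.
Then M⁹ = P·diag(−512, −1)·P⁻¹ = [[2560, −3], [1024, −1]] · [[1, −3], [2, −5]] = [[2554, −7665], [1022, −3067]].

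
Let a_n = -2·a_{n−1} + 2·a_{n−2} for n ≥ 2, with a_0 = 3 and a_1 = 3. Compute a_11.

With companion matrix A = [[-2, 2], [1, 0]], [a_n, a_{n−1}]ᵀ = A·[a_{n−1}, a_{n−2}]ᵀ, so [a_11, a_10]ᵀ = A^10·[a_1, a_0]ᵀ.
A^10 = [[18272, -13376], [-6688, 4896]], giving [a_11, a_10]ᵀ = [[14688], [-5376]].

14688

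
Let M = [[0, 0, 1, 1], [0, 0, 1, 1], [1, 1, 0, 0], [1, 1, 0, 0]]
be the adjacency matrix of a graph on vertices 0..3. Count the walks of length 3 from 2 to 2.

0

The number of length-3 walks from vertex 2 to vertex 2 is entry (2,2) of M³, where M is the adjacency matrix.
M² = [[2, 2, 0, 0], [2, 2, 0, 0], [0, 0, 2, 2], [0, 0, 2, 2]]
M³ = [[0, 0, 4, 4], [0, 0, 4, 4], [4, 4, 0, 0], [4, 4, 0, 0]]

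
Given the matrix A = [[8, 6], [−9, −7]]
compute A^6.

[[190, 126], [−189, −125]]

tr A = 1 and det A = −2, so the characteristic polynomial is λ² − (1)λ + (−2) with roots −1 and 2.
Eigenvectors give P = [[2, −1], [−3, 1]] with P⁻¹ = [[−1, −1], [−3, −2]], and A = P·diag(−1, 2)·P⁻¹.
Then A^6 = P·diag(1, 64)·P⁻¹ = [[2, −64], [−3, 64]] · [[−1, −1], [−3, −2]] = [[190, 126], [−189, −125]].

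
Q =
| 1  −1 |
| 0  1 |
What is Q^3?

[[1, −3], [0, 1]]

Q = I + N where N = [[0, −1], [0, 0]] is strictly upper-triangular, so N^2 = 0.
(I + N)^3 = I + 3·N = [[1, −3], [0, 1]].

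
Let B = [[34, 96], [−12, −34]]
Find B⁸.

tr B = 0 and det B = −4, so the characteristic polynomial is λ² − (0)λ + (−4) with roots 2 and −2.
Eigenvectors give P = [[−3, −8], [1, 3]] with P⁻¹ = [[−3, −8], [1, 3]], and B = P·diag(2, −2)·P⁻¹.
Then B⁸ = P·diag(256, 256)·P⁻¹ = [[−768, −2048], [256, 768]] · [[−3, −8], [1, 3]] = [[256, 0], [0, 256]].

[[256, 0], [0, 256]]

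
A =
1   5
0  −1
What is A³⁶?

A² = I (check: tr A = 0 and det A = −1), so A³⁶ = I since 36 is even.

[[1, 0], [0, 1]]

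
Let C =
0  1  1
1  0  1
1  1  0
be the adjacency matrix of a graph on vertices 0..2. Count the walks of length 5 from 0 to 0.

The number of length-5 walks from vertex 0 to vertex 0 is entry (0,0) of C⁵, where C is the adjacency matrix.
C² = [[2, 1, 1], [1, 2, 1], [1, 1, 2]]
C³ = [[2, 3, 3], [3, 2, 3], [3, 3, 2]]
C⁴ = [[6, 5, 5], [5, 6, 5], [5, 5, 6]]
C⁵ = [[10, 11, 11], [11, 10, 11], [11, 11, 10]]

10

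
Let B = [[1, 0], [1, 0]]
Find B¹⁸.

B² = B (a projection; rank 1, trace 1), so B¹⁸ = B.

[[1, 0], [1, 0]]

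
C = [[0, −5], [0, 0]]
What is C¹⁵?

C is strictly triangular, hence nilpotent: C² = 0, so C¹⁵ = 0.

[[0, 0], [0, 0]]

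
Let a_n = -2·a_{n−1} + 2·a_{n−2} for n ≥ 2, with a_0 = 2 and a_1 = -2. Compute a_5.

-152

With companion matrix T = [[-2, 2], [1, 0]], [a_n, a_{n−1}]ᵀ = T·[a_{n−1}, a_{n−2}]ᵀ, so [a_5, a_4]ᵀ = T⁴·[a_1, a_0]ᵀ.
T⁴ = [[44, -32], [-16, 12]], giving [a_5, a_4]ᵀ = [[-152], [56]].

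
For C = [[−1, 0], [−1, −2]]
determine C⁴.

[[1, 0], [15, 16]]

tr C = −3 and det C = 2, so the characteristic polynomial is λ² − (−3)λ + (2) with roots −1 and −2.
Eigenvectors give P = [[1, 0], [−1, 1]] with P⁻¹ = [[1, 0], [1, 1]], and C = P·diag(−1, −2)·P⁻¹.
Then C⁴ = P·diag(1, 16)·P⁻¹ = [[1, 0], [−1, 16]] · [[1, 0], [1, 1]] = [[1, 0], [15, 16]].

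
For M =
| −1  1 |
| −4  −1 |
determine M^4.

[[−7, 12], [−48, −7]]

M^2 = [[−3, −2], [8, −3]]
M^3 = [[11, −1], [4, 11]]
M^4 = [[−7, 12], [−48, −7]]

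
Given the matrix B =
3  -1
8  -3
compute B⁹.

B² = I (check: tr B = 0 and det B = -1), so B⁹ = B since 9 is odd.

[[3, -1], [8, -3]]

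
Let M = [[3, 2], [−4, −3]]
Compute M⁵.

M² = I (check: tr M = 0 and det M = −1), so M⁵ = M since 5 is odd.

[[3, 2], [−4, −3]]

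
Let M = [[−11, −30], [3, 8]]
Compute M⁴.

tr M = −3 and det M = 2, so the characteristic polynomial is λ² − (−3)λ + (2) with roots −2 and −1.
Eigenvectors give P = [[10, −3], [−3, 1]] with P⁻¹ = [[1, 3], [3, 10]], and M = P·diag(−2, −1)·P⁻¹.
Then M⁴ = P·diag(16, 1)·P⁻¹ = [[160, −3], [−48, 1]] · [[1, 3], [3, 10]] = [[151, 450], [−45, −134]].

[[151, 450], [−45, −134]]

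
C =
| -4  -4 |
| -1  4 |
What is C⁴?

C² = [[20, 0], [0, 20]]
C³ = [[-80, -80], [-20, 80]]
C⁴ = [[400, 0], [0, 400]]

[[400, 0], [0, 400]]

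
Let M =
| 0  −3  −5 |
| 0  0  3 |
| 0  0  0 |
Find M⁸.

[[0, 0, 0], [0, 0, 0], [0, 0, 0]]

M is strictly triangular, hence nilpotent: M³ = 0, so M⁸ = 0.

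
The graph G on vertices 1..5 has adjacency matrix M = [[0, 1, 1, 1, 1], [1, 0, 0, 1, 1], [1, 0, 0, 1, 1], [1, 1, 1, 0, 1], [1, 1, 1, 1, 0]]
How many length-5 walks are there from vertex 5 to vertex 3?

124

The number of length-5 walks from vertex 5 to vertex 3 is entry (5,3) of M⁵, where M is the adjacency matrix.
M² = [[4, 2, 2, 3, 3], [2, 3, 3, 2, 2], [2, 3, 3, 2, 2], [3, 2, 2, 4, 3], [3, 2, 2, 3, 4]]
M³ = [[10, 10, 10, 11, 11], [10, 6, 6, 10, 10], [10, 6, 6, 10, 10], [11, 10, 10, 10, 11], [11, 10, 10, 11, 10]]
M⁴ = [[42, 32, 32, 41, 41], [32, 30, 30, 32, 32], [32, 30, 30, 32, 32], [41, 32, 32, 42, 41], [41, 32, 32, 41, 42]]
M⁵ = [[146, 124, 124, 147, 147], [124, 96, 96, 124, 124], [124, 96, 96, 124, 124], [147, 124, 124, 146, 147], [147, 124, 124, 147, 146]]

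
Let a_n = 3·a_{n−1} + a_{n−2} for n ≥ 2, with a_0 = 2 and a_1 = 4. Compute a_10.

197288

With companion matrix A = [[3, 1], [1, 0]], [a_n, a_{n−1}]ᵀ = A·[a_{n−1}, a_{n−2}]ᵀ, so [a_10, a_9]ᵀ = A^9·[a_1, a_0]ᵀ.
A^9 = [[42837, 12970], [12970, 3927]], giving [a_10, a_9]ᵀ = [[197288], [59734]].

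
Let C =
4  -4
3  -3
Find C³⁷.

[[4, -4], [3, -3]]

C² = C (a projection; rank 1, trace 1), so C³⁷ = C.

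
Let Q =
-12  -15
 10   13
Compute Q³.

tr Q = 1 and det Q = -6, so the characteristic polynomial is λ² − (1)λ + (-6) with roots -2 and 3.
Eigenvectors give P = [[-3, -1], [2, 1]] with P⁻¹ = [[-1, -1], [2, 3]], and Q = P·diag(-2, 3)·P⁻¹.
Then Q³ = P·diag(-8, 27)·P⁻¹ = [[24, -27], [-16, 27]] · [[-1, -1], [2, 3]] = [[-78, -105], [70, 97]].

[[-78, -105], [70, 97]]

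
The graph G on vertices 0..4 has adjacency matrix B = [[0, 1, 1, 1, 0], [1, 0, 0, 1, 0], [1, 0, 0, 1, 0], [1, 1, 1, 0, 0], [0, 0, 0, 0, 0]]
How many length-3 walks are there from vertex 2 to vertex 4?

0

The number of length-3 walks from vertex 2 to vertex 4 is entry (2,4) of B^3, where B is the adjacency matrix.
B^2 = [[3, 1, 1, 2, 0], [1, 2, 2, 1, 0], [1, 2, 2, 1, 0], [2, 1, 1, 3, 0], [0, 0, 0, 0, 0]]
B^3 = [[4, 5, 5, 5, 0], [5, 2, 2, 5, 0], [5, 2, 2, 5, 0], [5, 5, 5, 4, 0], [0, 0, 0, 0, 0]]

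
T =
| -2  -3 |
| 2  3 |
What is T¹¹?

[[-2, -3], [2, 3]]

T² = T (a projection; rank 1, trace 1), so T¹¹ = T.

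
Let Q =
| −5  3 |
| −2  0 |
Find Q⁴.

tr Q = −5 and det Q = 6, so the characteristic polynomial is λ² − (−5)λ + (6) with roots −3 and −2.
Eigenvectors give P = [[3, 1], [2, 1]] with P⁻¹ = [[1, −1], [−2, 3]], and Q = P·diag(−3, −2)·P⁻¹.
Then Q⁴ = P·diag(81, 16)·P⁻¹ = [[243, 16], [162, 16]] · [[1, −1], [−2, 3]] = [[211, −195], [130, −114]].

[[211, −195], [130, −114]]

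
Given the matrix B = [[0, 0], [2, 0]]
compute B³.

[[0, 0], [0, 0]]

B is strictly triangular, hence nilpotent: B² = 0, so B³ = 0.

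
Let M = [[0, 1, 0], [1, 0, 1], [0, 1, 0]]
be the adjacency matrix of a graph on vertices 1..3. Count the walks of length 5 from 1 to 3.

0

The number of length-5 walks from vertex 1 to vertex 3 is entry (1,3) of M⁵, where M is the adjacency matrix.
M² = [[1, 0, 1], [0, 2, 0], [1, 0, 1]]
M³ = [[0, 2, 0], [2, 0, 2], [0, 2, 0]]
M⁴ = [[2, 0, 2], [0, 4, 0], [2, 0, 2]]
M⁵ = [[0, 4, 0], [4, 0, 4], [0, 4, 0]]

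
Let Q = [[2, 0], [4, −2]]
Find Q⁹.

tr Q = 0 and det Q = −4, so the characteristic polynomial is λ² − (0)λ + (−4) with roots 2 and −2.
Eigenvectors give P = [[1, 0], [1, 1]] with P⁻¹ = [[1, 0], [−1, 1]], and Q = P·diag(2, −2)·P⁻¹.
Then Q⁹ = P·diag(512, −512)·P⁻¹ = [[512, 0], [512, −512]] · [[1, 0], [−1, 1]] = [[512, 0], [1024, −512]].

[[512, 0], [1024, −512]]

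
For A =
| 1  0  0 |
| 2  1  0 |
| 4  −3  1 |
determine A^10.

A = I + N where N = [[0, 0, 0], [2, 0, 0], [4, −3, 0]] is strictly lower-triangular, so N^3 = 0.
(I + N)^10 = I + 10·N + 45·N^2 = [[1, 0, 0], [20, 1, 0], [−230, −30, 1]].

[[1, 0, 0], [20, 1, 0], [−230, −30, 1]]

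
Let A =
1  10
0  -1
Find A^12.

[[1, 0], [0, 1]]

A² = I (check: tr A = 0 and det A = -1), so A^12 = I since 12 is even.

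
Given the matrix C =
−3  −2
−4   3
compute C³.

C² = [[17, 0], [0, 17]]
C³ = [[−51, −34], [−68, 51]]

[[−51, −34], [−68, 51]]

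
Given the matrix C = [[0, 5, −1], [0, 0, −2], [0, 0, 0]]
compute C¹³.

[[0, 0, 0], [0, 0, 0], [0, 0, 0]]

C is strictly triangular, hence nilpotent: C³ = 0, so C¹³ = 0.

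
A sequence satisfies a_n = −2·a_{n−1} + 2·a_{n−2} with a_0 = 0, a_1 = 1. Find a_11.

18272

With companion matrix C = [[−2, 2], [1, 0]], [a_n, a_{n−1}]ᵀ = C·[a_{n−1}, a_{n−2}]ᵀ, so [a_11, a_10]ᵀ = C^10·[a_1, a_0]ᵀ.
C^10 = [[18272, −13376], [−6688, 4896]], giving [a_11, a_10]ᵀ = [[18272], [−6688]].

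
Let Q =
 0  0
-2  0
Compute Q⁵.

Q is strictly triangular, hence nilpotent: Q² = 0, so Q⁵ = 0.

[[0, 0], [0, 0]]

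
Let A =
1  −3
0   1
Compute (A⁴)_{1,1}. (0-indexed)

1

A = I + N where N = [[0, −3], [0, 0]] is strictly upper-triangular, so N² = 0.
(I + N)⁴ = I + 4·N = [[1, −12], [0, 1]].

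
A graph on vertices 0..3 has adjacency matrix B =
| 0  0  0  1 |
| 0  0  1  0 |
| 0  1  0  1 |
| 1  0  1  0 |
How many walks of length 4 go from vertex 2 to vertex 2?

5

The number of length-4 walks from vertex 2 to vertex 2 is entry (2,2) of B⁴, where B is the adjacency matrix.
B² = [[1, 0, 1, 0], [0, 1, 0, 1], [1, 0, 2, 0], [0, 1, 0, 2]]
B³ = [[0, 1, 0, 2], [1, 0, 2, 0], [0, 2, 0, 3], [2, 0, 3, 0]]
B⁴ = [[2, 0, 3, 0], [0, 2, 0, 3], [3, 0, 5, 0], [0, 3, 0, 5]]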